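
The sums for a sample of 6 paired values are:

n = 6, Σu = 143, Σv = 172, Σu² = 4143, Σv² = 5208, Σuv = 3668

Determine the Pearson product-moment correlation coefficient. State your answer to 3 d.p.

r = (nΣuv − ΣuΣv) / √[(nΣu² − (Σu)²)(nΣv² − (Σv)²)]
Numerator: 6×3668 − 143×172 = -2588
Denominator: √[(24858 − 20449)(31248 − 29584)] = √[4409 × 1664] = 2708.6115
r = -2588 / 2708.6115 ≈ -0.955

-0.955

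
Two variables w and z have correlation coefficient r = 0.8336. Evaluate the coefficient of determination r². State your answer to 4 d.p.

0.6949

r² = (0.8336)² = 0.6949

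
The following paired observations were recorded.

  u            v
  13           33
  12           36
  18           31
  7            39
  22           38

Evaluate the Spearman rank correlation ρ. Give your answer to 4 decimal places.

Rank u: 3, 2, 4, 1, 5
Rank v: 2, 3, 1, 5, 4
d = rank(u) − rank(v): 1, -1, 3, -4, 1; Σd² = 28
ρ = 1 − 6Σd² / [n(n²−1)] = 1 − 6×28 / (5×24) = 1 − 168/120 ≈ -0.4000

-0.4000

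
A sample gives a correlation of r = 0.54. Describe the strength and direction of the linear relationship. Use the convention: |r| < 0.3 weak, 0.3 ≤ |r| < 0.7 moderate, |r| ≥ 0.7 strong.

r = 0.54 > 0 so the relationship is positive.
|r| = 0.54, which falls in the moderate range.

moderate positive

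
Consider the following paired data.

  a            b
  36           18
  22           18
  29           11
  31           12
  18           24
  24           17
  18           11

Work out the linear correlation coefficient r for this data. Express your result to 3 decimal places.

-0.252

n = 7, Σa = 178, Σb = 111, Σa² = 4806, Σb² = 1899, Σab = 2773
nΣab − ΣaΣb = 19411 − 19758 = -347
nΣa² − (Σa)² = 33642 − 31684 = 1958; nΣb² − (Σb)² = 13293 − 12321 = 972
r = -347 / √(1958 × 972) = -347 / 1379.5565 ≈ -0.252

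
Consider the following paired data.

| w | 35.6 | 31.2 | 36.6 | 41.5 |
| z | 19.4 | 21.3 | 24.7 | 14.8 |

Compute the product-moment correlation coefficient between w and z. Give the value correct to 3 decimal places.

n = 4, Σw = 144.9, Σz = 80.2, Σw² = 5302.61, Σz² = 1659.18, Σwz = 2873.42
nΣwz − ΣwΣz = 11493.68 − 11620.98 = -127.3
nΣw² − (Σw)² = 21210.44 − 20996.01 = 214.43; nΣz² − (Σz)² = 6636.72 − 6432.04 = 204.68
r = -127.3 / √(214.43 × 204.68) = -127.3 / 209.4983 ≈ -0.608

-0.608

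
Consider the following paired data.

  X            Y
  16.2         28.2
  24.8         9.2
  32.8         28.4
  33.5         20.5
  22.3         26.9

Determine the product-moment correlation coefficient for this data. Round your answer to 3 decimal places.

n = 5, ΣX = 129.6, ΣY = 113.2, ΣX² = 3572.86, ΣY² = 2830.3, ΣXY = 2903.14
nΣXY − ΣXΣY = 14515.7 − 14670.72 = -155.02
nΣX² − (ΣX)² = 17864.3 − 16796.16 = 1068.14; nΣY² − (ΣY)² = 14151.5 − 12814.24 = 1337.26
r = -155.02 / √(1068.14 × 1337.26) = -155.02 / 1195.1489 ≈ -0.130

-0.130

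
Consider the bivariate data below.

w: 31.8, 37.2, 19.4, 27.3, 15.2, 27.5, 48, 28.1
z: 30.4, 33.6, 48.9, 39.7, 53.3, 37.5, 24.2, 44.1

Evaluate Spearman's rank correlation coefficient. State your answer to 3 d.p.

Rank w: 6, 7, 2, 3, 1, 4, 8, 5
Rank z: 2, 3, 7, 5, 8, 4, 1, 6
d = rank(w) − rank(z): 4, 4, -5, -2, -7, 0, 7, -1; Σd² = 160
ρ = 1 − 6Σd² / [n(n²−1)] = 1 − 6×160 / (8×63) = 1 − 960/504 ≈ -0.905

-0.905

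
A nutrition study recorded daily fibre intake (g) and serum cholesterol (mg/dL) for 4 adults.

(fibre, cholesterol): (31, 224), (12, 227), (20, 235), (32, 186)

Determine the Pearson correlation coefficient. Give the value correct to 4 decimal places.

-0.6245

n = 4, Σx = 95, Σy = 872, Σx² = 2529, Σy² = 191526, Σxy = 20320
nΣxy − ΣxΣy = 81280 − 82840 = -1560
nΣx² − (Σx)² = 10116 − 9025 = 1091; nΣy² − (Σy)² = 766104 − 760384 = 5720
r = -1560 / √(1091 × 5720) = -1560 / 2498.1033 ≈ -0.6245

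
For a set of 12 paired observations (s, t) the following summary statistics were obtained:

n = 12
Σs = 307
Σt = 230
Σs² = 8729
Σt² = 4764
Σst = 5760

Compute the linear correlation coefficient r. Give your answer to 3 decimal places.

-0.223

r = (nΣst − ΣsΣt) / √[(nΣs² − (Σs)²)(nΣt² − (Σt)²)]
Numerator: 12×5760 − 307×230 = -1490
Denominator: √[(104748 − 94249)(57168 − 52900)] = √[10499 × 4268] = 6694.0072
r = -1490 / 6694.0072 ≈ -0.223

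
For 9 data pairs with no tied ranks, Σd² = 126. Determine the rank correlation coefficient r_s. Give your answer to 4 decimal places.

-0.0500

ρ = 1 − 6Σd² / [n(n²−1)] = 1 − 6×126 / (9×80)
  = 1 − 756/720 = 1 − 1.05000 ≈ -0.0500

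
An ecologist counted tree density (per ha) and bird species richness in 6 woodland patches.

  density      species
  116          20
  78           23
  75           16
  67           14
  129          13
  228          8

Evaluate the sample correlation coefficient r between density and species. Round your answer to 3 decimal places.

n = 6, Σx = 693, Σy = 94, Σx² = 98279, Σy² = 1614, Σxy = 9753
nΣxy − ΣxΣy = 58518 − 65142 = -6624
nΣx² − (Σx)² = 589674 − 480249 = 109425; nΣy² − (Σy)² = 9684 − 8836 = 848
r = -6624 / √(109425 × 848) = -6624 / 9632.8812 ≈ -0.688

-0.688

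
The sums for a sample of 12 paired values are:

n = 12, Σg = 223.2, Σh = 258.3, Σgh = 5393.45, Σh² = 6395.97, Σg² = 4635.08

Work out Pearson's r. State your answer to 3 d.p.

r = (nΣgh − ΣgΣh) / √[(nΣg² − (Σg)²)(nΣh² − (Σh)²)]
Numerator: 12×5393.45 − 223.2×258.3 = 7068.84
Denominator: √[(55620.96 − 49818.24)(76751.64 − 66718.89)] = √[5802.72 × 10032.75] = 7630.0222
r = 7068.84 / 7630.0222 ≈ 0.926

0.926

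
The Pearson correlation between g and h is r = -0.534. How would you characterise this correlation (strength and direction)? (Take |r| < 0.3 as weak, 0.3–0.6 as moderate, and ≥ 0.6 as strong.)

moderate negative

r = -0.534 < 0 so the relationship is negative.
|r| = 0.534, which falls in the moderate range.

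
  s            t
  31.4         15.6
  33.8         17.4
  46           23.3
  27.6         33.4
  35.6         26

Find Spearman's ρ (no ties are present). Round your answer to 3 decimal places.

-0.100

Rank s: 2, 3, 5, 1, 4
Rank t: 1, 2, 3, 5, 4
d = rank(s) − rank(t): 1, 1, 2, -4, 0; Σd² = 22
ρ = 1 − 6Σd² / [n(n²−1)] = 1 − 6×22 / (5×24) = 1 − 132/120 ≈ -0.100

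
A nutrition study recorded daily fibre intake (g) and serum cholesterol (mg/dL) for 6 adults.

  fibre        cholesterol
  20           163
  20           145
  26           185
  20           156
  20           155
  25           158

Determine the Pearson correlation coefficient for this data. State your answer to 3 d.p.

0.710

n = 6, Σx = 131, Σy = 962, Σx² = 2901, Σy² = 155144, Σxy = 21140
nΣxy − ΣxΣy = 126840 − 126022 = 818
nΣx² − (Σx)² = 17406 − 17161 = 245; nΣy² − (Σy)² = 930864 − 925444 = 5420
r = 818 / √(245 × 5420) = 818 / 1152.3454 ≈ 0.710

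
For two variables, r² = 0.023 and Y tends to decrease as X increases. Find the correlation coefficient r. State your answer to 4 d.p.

|r| = √0.023 = 0.1517
The association is negative, so r = −0.1517.

-0.1517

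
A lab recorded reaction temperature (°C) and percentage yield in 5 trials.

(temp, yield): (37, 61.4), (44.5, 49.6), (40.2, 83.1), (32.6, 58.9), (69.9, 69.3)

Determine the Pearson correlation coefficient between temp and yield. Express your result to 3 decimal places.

n = 5, Σx = 224.2, Σy = 322.3, Σx² = 10914.06, Σy² = 21407.43, Σxy = 14583.83
nΣxy − ΣxΣy = 72919.15 − 72259.66 = 659.49
nΣx² − (Σx)² = 54570.3 − 50265.64 = 4304.66; nΣy² − (Σy)² = 107037.15 − 103877.29 = 3159.86
r = 659.49 / √(4304.66 × 3159.86) = 659.49 / 3688.1056 ≈ 0.179

0.179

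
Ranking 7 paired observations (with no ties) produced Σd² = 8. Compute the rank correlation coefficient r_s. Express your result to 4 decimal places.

ρ = 1 − 6Σd² / [n(n²−1)] = 1 − 6×8 / (7×48)
  = 1 − 48/336 = 1 − 0.14286 ≈ 0.8571

0.8571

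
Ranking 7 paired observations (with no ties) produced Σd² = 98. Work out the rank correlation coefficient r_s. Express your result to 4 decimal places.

ρ = 1 − 6Σd² / [n(n²−1)] = 1 − 6×98 / (7×48)
  = 1 − 588/336 = 1 − 1.75000 ≈ -0.7500

-0.7500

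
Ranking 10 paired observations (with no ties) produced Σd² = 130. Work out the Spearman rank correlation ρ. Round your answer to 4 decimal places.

ρ = 1 − 6Σd² / [n(n²−1)] = 1 − 6×130 / (10×99)
  = 1 − 780/990 = 1 − 0.78788 ≈ 0.2121

0.2121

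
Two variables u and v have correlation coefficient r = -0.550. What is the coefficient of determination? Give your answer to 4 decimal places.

r² = (-0.550)² = 0.3025

0.3025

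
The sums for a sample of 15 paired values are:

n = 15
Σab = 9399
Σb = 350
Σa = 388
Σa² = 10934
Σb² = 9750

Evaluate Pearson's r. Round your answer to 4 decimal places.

r = (nΣab − ΣaΣb) / √[(nΣa² − (Σa)²)(nΣb² − (Σb)²)]
Numerator: 15×9399 − 388×350 = 5185
Denominator: √[(164010 − 150544)(146250 − 122500)] = √[13466 × 23750] = 17883.4421
r = 5185 / 17883.4421 ≈ 0.2899

0.2899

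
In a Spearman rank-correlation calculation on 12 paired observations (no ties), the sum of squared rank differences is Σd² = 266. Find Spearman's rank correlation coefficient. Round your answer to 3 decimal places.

ρ = 1 − 6Σd² / [n(n²−1)] = 1 − 6×266 / (12×143)
  = 1 − 1596/1716 = 1 − 0.9301 ≈ 0.070

0.070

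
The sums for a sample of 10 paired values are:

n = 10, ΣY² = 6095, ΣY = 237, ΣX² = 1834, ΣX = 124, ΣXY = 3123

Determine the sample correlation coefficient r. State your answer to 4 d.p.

0.4893

r = (nΣXY − ΣXΣY) / √[(nΣX² − (ΣX)²)(nΣY² − (ΣY)²)]
Numerator: 10×3123 − 124×237 = 1842
Denominator: √[(18340 − 15376)(60950 − 56169)] = √[2964 × 4781] = 3764.4235
r = 1842 / 3764.4235 ≈ 0.4893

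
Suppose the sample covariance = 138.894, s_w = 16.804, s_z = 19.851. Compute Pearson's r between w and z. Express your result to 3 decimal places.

0.416

r = Cov(w,z) / (s_w · s_z) = 138.894 / (16.804 × 19.851)
  = 138.894 / 333.5762 ≈ 0.416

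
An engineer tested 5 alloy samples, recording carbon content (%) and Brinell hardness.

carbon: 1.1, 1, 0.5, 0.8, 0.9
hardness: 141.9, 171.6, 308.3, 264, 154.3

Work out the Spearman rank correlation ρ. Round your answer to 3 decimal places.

-0.900

Rank carbon: 5, 4, 1, 2, 3
Rank hardness: 1, 3, 5, 4, 2
d = rank(carbon) − rank(hardness): 4, 1, -4, -2, 1; Σd² = 38
ρ = 1 − 6Σd² / [n(n²−1)] = 1 − 6×38 / (5×24) = 1 − 228/120 ≈ -0.900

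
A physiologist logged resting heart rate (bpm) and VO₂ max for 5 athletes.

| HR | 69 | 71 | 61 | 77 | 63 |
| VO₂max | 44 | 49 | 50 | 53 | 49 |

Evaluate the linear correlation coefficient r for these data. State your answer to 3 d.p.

0.288

n = 5, Σx = 341, Σy = 245, Σx² = 23421, Σy² = 12047, Σxy = 16733
nΣxy − ΣxΣy = 83665 − 83545 = 120
nΣx² − (Σx)² = 117105 − 116281 = 824; nΣy² − (Σy)² = 60235 − 60025 = 210
r = 120 / √(824 × 210) = 120 / 415.9808 ≈ 0.288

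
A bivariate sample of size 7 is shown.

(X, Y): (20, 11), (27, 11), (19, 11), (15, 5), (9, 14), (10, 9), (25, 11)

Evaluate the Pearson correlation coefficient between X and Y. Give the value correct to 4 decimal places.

n = 7, ΣX = 125, ΣY = 72, ΣX² = 2521, ΣY² = 786, ΣXY = 1292
nΣXY − ΣXΣY = 9044 − 9000 = 44
nΣX² − (ΣX)² = 17647 − 15625 = 2022; nΣY² − (ΣY)² = 5502 − 5184 = 318
r = 44 / √(2022 × 318) = 44 / 801.8703 ≈ 0.0549

0.0549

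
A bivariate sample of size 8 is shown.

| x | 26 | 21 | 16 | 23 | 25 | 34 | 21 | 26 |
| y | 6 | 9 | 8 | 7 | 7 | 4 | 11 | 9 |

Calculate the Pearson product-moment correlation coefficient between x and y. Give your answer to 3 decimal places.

-0.690

n = 8, Σx = 192, Σy = 61, Σx² = 4800, Σy² = 497, Σxy = 1410
nΣxy − ΣxΣy = 11280 − 11712 = -432
nΣx² − (Σx)² = 38400 − 36864 = 1536; nΣy² − (Σy)² = 3976 − 3721 = 255
r = -432 / √(1536 × 255) = -432 / 625.8434 ≈ -0.690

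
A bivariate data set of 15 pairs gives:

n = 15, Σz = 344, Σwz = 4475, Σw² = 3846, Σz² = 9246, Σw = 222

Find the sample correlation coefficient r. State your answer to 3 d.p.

-0.707

r = (nΣwz − ΣwΣz) / √[(nΣw² − (Σw)²)(nΣz² − (Σz)²)]
Numerator: 15×4475 − 222×344 = -9243
Denominator: √[(57690 − 49284)(138690 − 118336)] = √[8406 × 20354] = 13080.3564
r = -9243 / 13080.3564 ≈ -0.707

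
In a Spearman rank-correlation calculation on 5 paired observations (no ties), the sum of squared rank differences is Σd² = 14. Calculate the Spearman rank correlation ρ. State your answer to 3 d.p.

0.300

ρ = 1 − 6Σd² / [n(n²−1)] = 1 − 6×14 / (5×24)
  = 1 − 84/120 = 1 − 0.7000 ≈ 0.300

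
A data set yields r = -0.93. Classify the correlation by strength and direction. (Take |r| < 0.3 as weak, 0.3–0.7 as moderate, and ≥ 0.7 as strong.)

strong negative

r = -0.93 < 0 so the relationship is negative.
|r| = 0.93, which falls in the strong range.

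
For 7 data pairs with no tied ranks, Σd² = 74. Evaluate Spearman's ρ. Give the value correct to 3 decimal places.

ρ = 1 − 6Σd² / [n(n²−1)] = 1 − 6×74 / (7×48)
  = 1 − 444/336 = 1 − 1.3214 ≈ -0.321

-0.321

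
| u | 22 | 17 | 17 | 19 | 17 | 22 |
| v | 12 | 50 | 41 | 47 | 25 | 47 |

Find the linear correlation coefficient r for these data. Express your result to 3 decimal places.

n = 6, Σu = 114, Σv = 222, Σu² = 2196, Σv² = 9368, Σuv = 4163
nΣuv − ΣuΣv = 24978 − 25308 = -330
nΣu² − (Σu)² = 13176 − 12996 = 180; nΣv² − (Σv)² = 56208 − 49284 = 6924
r = -330 / √(180 × 6924) = -330 / 1116.3870 ≈ -0.296

-0.296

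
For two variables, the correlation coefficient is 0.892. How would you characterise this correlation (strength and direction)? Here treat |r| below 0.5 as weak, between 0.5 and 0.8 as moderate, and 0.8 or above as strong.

strong positive

r = 0.892 > 0 so the relationship is positive.
|r| = 0.892, which falls in the strong range.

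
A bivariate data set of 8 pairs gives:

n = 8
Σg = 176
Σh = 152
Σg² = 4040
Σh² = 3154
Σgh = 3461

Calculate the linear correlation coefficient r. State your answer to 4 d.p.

r = (nΣgh − ΣgΣh) / √[(nΣg² − (Σg)²)(nΣh² − (Σh)²)]
Numerator: 8×3461 − 176×152 = 936
Denominator: √[(32320 − 30976)(25232 − 23104)] = √[1344 × 2128] = 1691.1629
r = 936 / 1691.1629 ≈ 0.5535

0.5535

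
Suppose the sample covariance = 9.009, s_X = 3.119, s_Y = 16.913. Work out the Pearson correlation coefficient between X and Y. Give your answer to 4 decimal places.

0.1708

r = Cov(X,Y) / (s_X · s_Y) = 9.009 / (3.119 × 16.913)
  = 9.009 / 52.7516 ≈ 0.1708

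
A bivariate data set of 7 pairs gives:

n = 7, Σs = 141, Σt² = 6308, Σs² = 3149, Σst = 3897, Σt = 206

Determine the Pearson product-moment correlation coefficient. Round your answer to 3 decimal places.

r = (nΣst − ΣsΣt) / √[(nΣs² − (Σs)²)(nΣt² − (Σt)²)]
Numerator: 7×3897 − 141×206 = -1767
Denominator: √[(22043 − 19881)(44156 − 42436)] = √[2162 × 1720] = 1928.3776
r = -1767 / 1928.3776 ≈ -0.916

-0.916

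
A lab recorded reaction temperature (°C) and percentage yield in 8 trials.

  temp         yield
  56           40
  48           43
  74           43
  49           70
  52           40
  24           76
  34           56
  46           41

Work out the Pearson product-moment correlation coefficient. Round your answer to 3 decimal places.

n = 8, Σx = 383, Σy = 409, Σx² = 19869, Σy² = 22391, Σxy = 18610
nΣxy − ΣxΣy = 148880 − 156647 = -7767
nΣx² − (Σx)² = 158952 − 146689 = 12263; nΣy² − (Σy)² = 179128 − 167281 = 11847
r = -7767 / √(12263 × 11847) = -7767 / 12053.2054 ≈ -0.644

-0.644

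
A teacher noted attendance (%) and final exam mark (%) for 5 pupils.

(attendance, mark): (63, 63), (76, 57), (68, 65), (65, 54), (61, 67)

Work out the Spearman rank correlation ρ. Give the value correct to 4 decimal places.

Rank attendance: 2, 5, 4, 3, 1
Rank mark: 3, 2, 4, 1, 5
d = rank(attendance) − rank(mark): -1, 3, 0, 2, -4; Σd² = 30
ρ = 1 − 6Σd² / [n(n²−1)] = 1 − 6×30 / (5×24) = 1 − 180/120 ≈ -0.5000

-0.5000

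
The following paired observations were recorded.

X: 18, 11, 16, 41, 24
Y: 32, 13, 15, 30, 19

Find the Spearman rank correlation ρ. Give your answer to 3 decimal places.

Rank X: 3, 1, 2, 5, 4
Rank Y: 5, 1, 2, 4, 3
d = rank(X) − rank(Y): -2, 0, 0, 1, 1; Σd² = 6
ρ = 1 − 6Σd² / [n(n²−1)] = 1 − 6×6 / (5×24) = 1 − 36/120 ≈ 0.700

0.700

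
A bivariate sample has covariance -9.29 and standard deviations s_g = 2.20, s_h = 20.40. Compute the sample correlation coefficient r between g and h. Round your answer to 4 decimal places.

-0.2070

r = Cov(g,h) / (s_g · s_h) = -9.29 / (2.20 × 20.40)
  = -9.29 / 44.8800 ≈ -0.2070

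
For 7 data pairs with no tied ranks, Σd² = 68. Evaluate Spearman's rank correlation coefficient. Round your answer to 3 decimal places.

ρ = 1 − 6Σd² / [n(n²−1)] = 1 − 6×68 / (7×48)
  = 1 − 408/336 = 1 − 1.2143 ≈ -0.214

-0.214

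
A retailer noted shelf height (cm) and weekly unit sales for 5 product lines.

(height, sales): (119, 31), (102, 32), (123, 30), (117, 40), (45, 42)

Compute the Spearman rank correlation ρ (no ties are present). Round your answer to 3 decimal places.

-0.900

Rank height: 4, 2, 5, 3, 1
Rank sales: 2, 3, 1, 4, 5
d = rank(height) − rank(sales): 2, -1, 4, -1, -4; Σd² = 38
ρ = 1 − 6Σd² / [n(n²−1)] = 1 − 6×38 / (5×24) = 1 − 228/120 ≈ -0.900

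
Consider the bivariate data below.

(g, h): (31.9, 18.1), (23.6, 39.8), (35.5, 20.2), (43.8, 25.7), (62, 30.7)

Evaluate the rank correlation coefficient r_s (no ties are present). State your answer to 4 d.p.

0.0000

Rank g: 2, 1, 3, 4, 5
Rank h: 1, 5, 2, 3, 4
d = rank(g) − rank(h): 1, -4, 1, 1, 1; Σd² = 20
ρ = 1 − 6Σd² / [n(n²−1)] = 1 − 6×20 / (5×24) = 1 − 120/120 ≈ 0.0000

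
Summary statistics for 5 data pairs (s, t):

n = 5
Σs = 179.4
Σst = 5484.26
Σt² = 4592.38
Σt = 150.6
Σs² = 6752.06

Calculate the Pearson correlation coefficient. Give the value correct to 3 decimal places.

0.606

r = (nΣst − ΣsΣt) / √[(nΣs² − (Σs)²)(nΣt² − (Σt)²)]
Numerator: 5×5484.26 − 179.4×150.6 = 403.66
Denominator: √[(33760.3 − 32184.36)(22961.9 − 22680.36)] = √[1575.94 × 281.54] = 666.1007
r = 403.66 / 666.1007 ≈ 0.606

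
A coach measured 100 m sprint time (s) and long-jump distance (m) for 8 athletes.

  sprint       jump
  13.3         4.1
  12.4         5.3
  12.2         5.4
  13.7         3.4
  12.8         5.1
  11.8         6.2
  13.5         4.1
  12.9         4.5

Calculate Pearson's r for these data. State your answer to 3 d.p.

n = 8, Σx = 102.6, Σy = 38.1, Σx² = 1318.92, Σy² = 187.13, Σxy = 484.55
nΣxy − ΣxΣy = 3876.4 − 3909.06 = -32.66
nΣx² − (Σx)² = 10551.36 − 10526.76 = 24.6; nΣy² − (Σy)² = 1497.04 − 1451.61 = 45.43
r = -32.66 / √(24.6 × 45.43) = -32.66 / 33.4302 ≈ -0.977

-0.977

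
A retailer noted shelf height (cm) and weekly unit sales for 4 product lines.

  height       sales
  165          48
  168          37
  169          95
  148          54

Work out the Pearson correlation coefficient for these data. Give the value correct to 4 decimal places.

0.2118

n = 4, Σx = 650, Σy = 234, Σx² = 105914, Σy² = 15614, Σxy = 38183
nΣxy − ΣxΣy = 152732 − 152100 = 632
nΣx² − (Σx)² = 423656 − 422500 = 1156; nΣy² − (Σy)² = 62456 − 54756 = 7700
r = 632 / √(1156 × 7700) = 632 / 2983.4879 ≈ 0.2118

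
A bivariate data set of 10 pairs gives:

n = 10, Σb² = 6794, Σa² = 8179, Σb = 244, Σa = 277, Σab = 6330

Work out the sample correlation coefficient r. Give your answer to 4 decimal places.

r = (nΣab − ΣaΣb) / √[(nΣa² − (Σa)²)(nΣb² − (Σb)²)]
Numerator: 10×6330 − 277×244 = -4288
Denominator: √[(81790 − 76729)(67940 − 59536)] = √[5061 × 8404] = 6521.7056
r = -4288 / 6521.7056 ≈ -0.6575

-0.6575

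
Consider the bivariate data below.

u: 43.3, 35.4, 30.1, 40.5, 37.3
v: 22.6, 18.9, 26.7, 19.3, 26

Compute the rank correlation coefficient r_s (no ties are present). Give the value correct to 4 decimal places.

-0.3000

Rank u: 5, 2, 1, 4, 3
Rank v: 3, 1, 5, 2, 4
d = rank(u) − rank(v): 2, 1, -4, 2, -1; Σd² = 26
ρ = 1 − 6Σd² / [n(n²−1)] = 1 − 6×26 / (5×24) = 1 − 156/120 ≈ -0.3000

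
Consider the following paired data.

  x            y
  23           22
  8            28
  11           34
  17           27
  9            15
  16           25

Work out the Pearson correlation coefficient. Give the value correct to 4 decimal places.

-0.0877

n = 6, Σx = 84, Σy = 151, Σx² = 1340, Σy² = 4003, Σxy = 2098
nΣxy − ΣxΣy = 12588 − 12684 = -96
nΣx² − (Σx)² = 8040 − 7056 = 984; nΣy² − (Σy)² = 24018 − 22801 = 1217
r = -96 / √(984 × 1217) = -96 / 1094.3162 ≈ -0.0877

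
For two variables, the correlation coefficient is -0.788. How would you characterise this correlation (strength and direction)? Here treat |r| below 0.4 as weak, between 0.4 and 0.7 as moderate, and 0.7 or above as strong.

r = -0.788 < 0 so the relationship is negative.
|r| = 0.788, which falls in the strong range.

strong negative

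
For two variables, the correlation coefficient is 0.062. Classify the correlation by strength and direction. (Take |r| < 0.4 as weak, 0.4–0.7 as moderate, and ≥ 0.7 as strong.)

weak positive

r = 0.062 > 0 so the relationship is positive.
|r| = 0.062, which falls in the weak range.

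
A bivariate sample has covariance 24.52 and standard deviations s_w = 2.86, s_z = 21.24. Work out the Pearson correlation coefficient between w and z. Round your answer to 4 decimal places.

0.4036

r = Cov(w,z) / (s_w · s_z) = 24.52 / (2.86 × 21.24)
  = 24.52 / 60.7464 ≈ 0.4036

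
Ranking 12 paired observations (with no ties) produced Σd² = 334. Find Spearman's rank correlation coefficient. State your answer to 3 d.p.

-0.168

ρ = 1 − 6Σd² / [n(n²−1)] = 1 − 6×334 / (12×143)
  = 1 − 2004/1716 = 1 − 1.1678 ≈ -0.168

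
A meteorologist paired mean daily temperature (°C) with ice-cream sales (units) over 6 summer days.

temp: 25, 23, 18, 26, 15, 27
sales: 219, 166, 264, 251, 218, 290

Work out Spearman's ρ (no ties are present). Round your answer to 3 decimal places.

0.543

Rank temp: 4, 3, 2, 5, 1, 6
Rank sales: 3, 1, 5, 4, 2, 6
d = rank(temp) − rank(sales): 1, 2, -3, 1, -1, 0; Σd² = 16
ρ = 1 − 6Σd² / [n(n²−1)] = 1 − 6×16 / (6×35) = 1 − 96/210 ≈ 0.543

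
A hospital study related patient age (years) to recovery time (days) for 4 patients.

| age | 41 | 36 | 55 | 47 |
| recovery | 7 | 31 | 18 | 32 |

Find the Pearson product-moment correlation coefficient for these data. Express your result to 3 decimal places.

-0.141

n = 4, Σx = 179, Σy = 88, Σx² = 8211, Σy² = 2358, Σxy = 3897
nΣxy − ΣxΣy = 15588 − 15752 = -164
nΣx² − (Σx)² = 32844 − 32041 = 803; nΣy² − (Σy)² = 9432 − 7744 = 1688
r = -164 / √(803 × 1688) = -164 / 1164.2440 ≈ -0.141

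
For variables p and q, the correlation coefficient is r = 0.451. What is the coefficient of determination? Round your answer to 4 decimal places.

0.2034

r² = (0.451)² = 0.2034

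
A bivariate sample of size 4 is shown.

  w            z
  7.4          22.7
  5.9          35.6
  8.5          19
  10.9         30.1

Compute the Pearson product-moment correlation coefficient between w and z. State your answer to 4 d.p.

n = 4, Σw = 32.7, Σz = 107.4, Σw² = 280.63, Σz² = 3049.66, Σwz = 867.61
nΣwz − ΣwΣz = 3470.44 − 3511.98 = -41.54
nΣw² − (Σw)² = 1122.52 − 1069.29 = 53.23; nΣz² − (Σz)² = 12198.64 − 11534.76 = 663.88
r = -41.54 / √(53.23 × 663.88) = -41.54 / 187.9849 ≈ -0.2210

-0.2210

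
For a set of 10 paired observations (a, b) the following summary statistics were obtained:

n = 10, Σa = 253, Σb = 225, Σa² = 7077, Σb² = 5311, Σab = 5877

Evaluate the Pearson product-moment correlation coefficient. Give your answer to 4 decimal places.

0.4501

r = (nΣab − ΣaΣb) / √[(nΣa² − (Σa)²)(nΣb² − (Σb)²)]
Numerator: 10×5877 − 253×225 = 1845
Denominator: √[(70770 − 64009)(53110 − 50625)] = √[6761 × 2485] = 4098.9127
r = 1845 / 4098.9127 ≈ 0.4501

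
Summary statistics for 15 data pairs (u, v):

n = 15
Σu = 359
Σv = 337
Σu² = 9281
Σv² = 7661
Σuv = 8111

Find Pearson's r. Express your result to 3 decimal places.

0.183

r = (nΣuv − ΣuΣv) / √[(nΣu² − (Σu)²)(nΣv² − (Σv)²)]
Numerator: 15×8111 − 359×337 = 682
Denominator: √[(139215 − 128881)(114915 − 113569)] = √[10334 × 1346] = 3729.5528
r = 682 / 3729.5528 ≈ 0.183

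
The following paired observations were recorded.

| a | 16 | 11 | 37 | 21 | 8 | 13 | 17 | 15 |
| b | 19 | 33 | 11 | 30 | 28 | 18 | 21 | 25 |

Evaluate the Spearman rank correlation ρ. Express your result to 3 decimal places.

-0.429

Rank a: 5, 2, 8, 7, 1, 3, 6, 4
Rank b: 3, 8, 1, 7, 6, 2, 4, 5
d = rank(a) − rank(b): 2, -6, 7, 0, -5, 1, 2, -1; Σd² = 120
ρ = 1 − 6Σd² / [n(n²−1)] = 1 − 6×120 / (8×63) = 1 − 720/504 ≈ -0.429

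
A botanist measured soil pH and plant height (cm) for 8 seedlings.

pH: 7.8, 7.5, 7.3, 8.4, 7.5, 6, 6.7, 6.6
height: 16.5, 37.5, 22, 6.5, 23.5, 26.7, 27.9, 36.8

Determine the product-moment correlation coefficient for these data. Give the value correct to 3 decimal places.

n = 8, Σx = 57.8, Σy = 197.4, Σx² = 421.64, Σy² = 5602.54, Σxy = 1391.41
nΣxy − ΣxΣy = 11131.28 − 11409.72 = -278.44
nΣx² − (Σx)² = 3373.12 − 3340.84 = 32.28; nΣy² − (Σy)² = 44820.32 − 38966.76 = 5853.56
r = -278.44 / √(32.28 × 5853.56) = -278.44 / 434.6871 ≈ -0.641

-0.641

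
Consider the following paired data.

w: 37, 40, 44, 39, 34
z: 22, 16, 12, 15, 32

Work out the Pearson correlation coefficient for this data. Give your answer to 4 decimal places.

-0.9256

n = 5, Σw = 194, Σz = 97, Σw² = 7582, Σz² = 2133, Σwz = 3655
nΣwz − ΣwΣz = 18275 − 18818 = -543
nΣw² − (Σw)² = 37910 − 37636 = 274; nΣz² − (Σz)² = 10665 − 9409 = 1256
r = -543 / √(274 × 1256) = -543 / 586.6379 ≈ -0.9256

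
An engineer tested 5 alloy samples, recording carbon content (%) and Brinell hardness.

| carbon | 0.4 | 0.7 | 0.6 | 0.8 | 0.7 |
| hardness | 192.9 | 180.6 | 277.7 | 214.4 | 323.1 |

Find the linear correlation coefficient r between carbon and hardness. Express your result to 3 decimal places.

n = 5, Σx = 3.2, Σy = 1188.7, Σx² = 2.14, Σy² = 297305.03, Σxy = 767.89
nΣxy − ΣxΣy = 3839.45 − 3803.84 = 35.61
nΣx² − (Σx)² = 10.7 − 10.24 = 0.46; nΣy² − (Σy)² = 1486525.15 − 1413007.69 = 73517.46
r = 35.61 / √(0.46 × 73517.46) = 35.61 / 183.8968 ≈ 0.194

0.194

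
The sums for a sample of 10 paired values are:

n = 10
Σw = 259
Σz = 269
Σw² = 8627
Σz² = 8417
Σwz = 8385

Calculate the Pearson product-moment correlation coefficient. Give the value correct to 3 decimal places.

0.942

r = (nΣwz − ΣwΣz) / √[(nΣw² − (Σw)²)(nΣz² − (Σz)²)]
Numerator: 10×8385 − 259×269 = 14179
Denominator: √[(86270 − 67081)(84170 − 72361)] = √[19189 × 11809] = 15053.3352
r = 14179 / 15053.3352 ≈ 0.942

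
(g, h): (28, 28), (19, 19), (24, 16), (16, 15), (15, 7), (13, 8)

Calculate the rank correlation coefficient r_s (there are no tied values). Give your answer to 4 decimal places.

Rank g: 6, 4, 5, 3, 2, 1
Rank h: 6, 5, 4, 3, 1, 2
d = rank(g) − rank(h): 0, -1, 1, 0, 1, -1; Σd² = 4
ρ = 1 − 6Σd² / [n(n²−1)] = 1 − 6×4 / (6×35) = 1 − 24/210 ≈ 0.8857

0.8857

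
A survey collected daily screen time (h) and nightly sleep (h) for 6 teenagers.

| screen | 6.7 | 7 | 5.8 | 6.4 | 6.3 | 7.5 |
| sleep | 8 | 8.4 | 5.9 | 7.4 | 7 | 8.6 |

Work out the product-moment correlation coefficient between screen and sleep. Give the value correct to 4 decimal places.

0.9551

n = 6, Σx = 39.7, Σy = 45.3, Σx² = 264.43, Σy² = 347.09, Σxy = 302.58
nΣxy − ΣxΣy = 1815.48 − 1798.41 = 17.07
nΣx² − (Σx)² = 1586.58 − 1576.09 = 10.49; nΣy² − (Σy)² = 2082.54 − 2052.09 = 30.45
r = 17.07 / √(10.49 × 30.45) = 17.07 / 17.8723 ≈ 0.9551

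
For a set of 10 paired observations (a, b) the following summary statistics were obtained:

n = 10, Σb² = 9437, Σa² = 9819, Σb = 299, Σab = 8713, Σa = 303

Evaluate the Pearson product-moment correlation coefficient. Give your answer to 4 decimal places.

r = (nΣab − ΣaΣb) / √[(nΣa² − (Σa)²)(nΣb² − (Σb)²)]
Numerator: 10×8713 − 303×299 = -3467
Denominator: √[(98190 − 91809)(94370 − 89401)] = √[6381 × 4969] = 5630.9137
r = -3467 / 5630.9137 ≈ -0.6157

-0.6157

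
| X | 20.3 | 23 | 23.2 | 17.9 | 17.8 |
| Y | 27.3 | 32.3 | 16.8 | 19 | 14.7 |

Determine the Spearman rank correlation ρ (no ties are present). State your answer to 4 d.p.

0.4000

Rank X: 3, 4, 5, 2, 1
Rank Y: 4, 5, 2, 3, 1
d = rank(X) − rank(Y): -1, -1, 3, -1, 0; Σd² = 12
ρ = 1 − 6Σd² / [n(n²−1)] = 1 − 6×12 / (5×24) = 1 − 72/120 ≈ 0.4000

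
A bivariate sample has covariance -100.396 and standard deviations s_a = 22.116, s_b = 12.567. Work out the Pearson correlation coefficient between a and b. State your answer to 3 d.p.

-0.361

r = Cov(a,b) / (s_a · s_b) = -100.396 / (22.116 × 12.567)
  = -100.396 / 277.9318 ≈ -0.361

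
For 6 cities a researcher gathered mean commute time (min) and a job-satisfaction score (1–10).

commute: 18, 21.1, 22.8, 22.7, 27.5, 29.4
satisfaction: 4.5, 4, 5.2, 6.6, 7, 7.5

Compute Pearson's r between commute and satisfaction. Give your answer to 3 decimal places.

n = 6, Σx = 141.5, Σy = 34.8, Σx² = 3424.95, Σy² = 212.1, Σxy = 846.78
nΣxy − ΣxΣy = 5080.68 − 4924.2 = 156.48
nΣx² − (Σx)² = 20549.7 − 20022.25 = 527.45; nΣy² − (Σy)² = 1272.6 − 1211.04 = 61.56
r = 156.48 / √(527.45 × 61.56) = 156.48 / 180.1938 ≈ 0.868

0.868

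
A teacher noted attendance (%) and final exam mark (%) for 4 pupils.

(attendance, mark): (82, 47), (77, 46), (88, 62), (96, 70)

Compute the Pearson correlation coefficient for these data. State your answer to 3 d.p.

n = 4, Σx = 343, Σy = 225, Σx² = 29613, Σy² = 13069, Σxy = 19572
nΣxy − ΣxΣy = 78288 − 77175 = 1113
nΣx² − (Σx)² = 118452 − 117649 = 803; nΣy² − (Σy)² = 52276 − 50625 = 1651
r = 1113 / √(803 × 1651) = 1113 / 1151.4135 ≈ 0.967

0.967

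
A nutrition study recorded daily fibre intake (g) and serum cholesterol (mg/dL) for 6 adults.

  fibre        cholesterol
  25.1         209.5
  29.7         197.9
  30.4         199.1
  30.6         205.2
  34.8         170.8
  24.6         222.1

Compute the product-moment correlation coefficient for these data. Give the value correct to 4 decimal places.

n = 6, Σx = 175.2, Σy = 1204.6, Σx² = 5188.82, Σy² = 243303.56, Σxy = 34875.34
nΣxy − ΣxΣy = 209252.04 − 211045.92 = -1793.88
nΣx² − (Σx)² = 31132.92 − 30695.04 = 437.88; nΣy² − (Σy)² = 1459821.36 − 1451061.16 = 8760.2
r = -1793.88 / √(437.88 × 8760.2) = -1793.88 / 1958.5496 ≈ -0.9159

-0.9159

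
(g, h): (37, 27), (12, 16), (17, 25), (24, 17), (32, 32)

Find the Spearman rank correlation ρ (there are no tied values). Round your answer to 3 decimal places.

Rank g: 5, 1, 2, 3, 4
Rank h: 4, 1, 3, 2, 5
d = rank(g) − rank(h): 1, 0, -1, 1, -1; Σd² = 4
ρ = 1 − 6Σd² / [n(n²−1)] = 1 − 6×4 / (5×24) = 1 − 24/120 ≈ 0.800

0.800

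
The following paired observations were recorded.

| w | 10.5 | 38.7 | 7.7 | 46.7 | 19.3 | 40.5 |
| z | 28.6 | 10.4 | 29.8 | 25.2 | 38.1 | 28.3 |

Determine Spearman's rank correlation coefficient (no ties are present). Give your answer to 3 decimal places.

Rank w: 2, 4, 1, 6, 3, 5
Rank z: 4, 1, 5, 2, 6, 3
d = rank(w) − rank(z): -2, 3, -4, 4, -3, 2; Σd² = 58
ρ = 1 − 6Σd² / [n(n²−1)] = 1 − 6×58 / (6×35) = 1 − 348/210 ≈ -0.657

-0.657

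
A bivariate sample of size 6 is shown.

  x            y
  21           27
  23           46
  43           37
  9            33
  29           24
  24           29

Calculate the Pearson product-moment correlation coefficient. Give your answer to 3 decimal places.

n = 6, Σx = 149, Σy = 196, Σx² = 4317, Σy² = 6720, Σxy = 4905
nΣxy − ΣxΣy = 29430 − 29204 = 226
nΣx² − (Σx)² = 25902 − 22201 = 3701; nΣy² − (Σy)² = 40320 − 38416 = 1904
r = 226 / √(3701 × 1904) = 226 / 2654.5629 ≈ 0.085

0.085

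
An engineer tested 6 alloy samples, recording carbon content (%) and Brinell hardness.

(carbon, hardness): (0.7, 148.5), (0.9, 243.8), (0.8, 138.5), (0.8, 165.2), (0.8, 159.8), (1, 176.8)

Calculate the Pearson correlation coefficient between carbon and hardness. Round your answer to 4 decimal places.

0.5400

n = 6, Σx = 5, Σy = 1032.6, Σx² = 4.22, Σy² = 184758.26, Σxy = 870.97
nΣxy − ΣxΣy = 5225.82 − 5163 = 62.82
nΣx² − (Σx)² = 25.32 − 25 = 0.32; nΣy² − (Σy)² = 1108549.56 − 1066262.76 = 42286.8
r = 62.82 / √(0.32 × 42286.8) = 62.82 / 116.3262 ≈ 0.5400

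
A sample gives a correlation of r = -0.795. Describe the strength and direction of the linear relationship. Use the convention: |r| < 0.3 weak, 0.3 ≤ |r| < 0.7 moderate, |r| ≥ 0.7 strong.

strong negative

r = -0.795 < 0 so the relationship is negative.
|r| = 0.795, which falls in the strong range.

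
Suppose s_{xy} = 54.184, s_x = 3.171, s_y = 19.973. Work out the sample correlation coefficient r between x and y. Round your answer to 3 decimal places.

0.856

r = Cov(x,y) / (s_x · s_y) = 54.184 / (3.171 × 19.973)
  = 54.184 / 63.3344 ≈ 0.856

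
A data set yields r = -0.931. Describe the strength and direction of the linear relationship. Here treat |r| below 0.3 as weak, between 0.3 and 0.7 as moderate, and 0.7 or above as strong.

r = -0.931 < 0 so the relationship is negative.
|r| = 0.931, which falls in the strong range.

strong negative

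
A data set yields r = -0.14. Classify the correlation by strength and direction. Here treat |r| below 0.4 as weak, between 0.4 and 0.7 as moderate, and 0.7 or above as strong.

weak negative

r = -0.14 < 0 so the relationship is negative.
|r| = 0.14, which falls in the weak range.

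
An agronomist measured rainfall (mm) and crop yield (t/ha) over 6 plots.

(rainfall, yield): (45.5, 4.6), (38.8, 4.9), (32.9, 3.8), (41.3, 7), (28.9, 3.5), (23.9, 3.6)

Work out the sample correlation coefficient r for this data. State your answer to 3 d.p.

0.669

n = 6, Σx = 211.3, Σy = 27.4, Σx² = 7770.21, Σy² = 133.82, Σxy = 1000.73
nΣxy − ΣxΣy = 6004.38 − 5789.62 = 214.76
nΣx² − (Σx)² = 46621.26 − 44647.69 = 1973.57; nΣy² − (Σy)² = 802.92 − 750.76 = 52.16
r = 214.76 / √(1973.57 × 52.16) = 214.76 / 320.8448 ≈ 0.669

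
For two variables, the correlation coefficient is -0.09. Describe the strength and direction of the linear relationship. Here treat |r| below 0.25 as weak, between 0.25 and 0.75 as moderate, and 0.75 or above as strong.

weak negative

r = -0.09 < 0 so the relationship is negative.
|r| = 0.09, which falls in the weak range.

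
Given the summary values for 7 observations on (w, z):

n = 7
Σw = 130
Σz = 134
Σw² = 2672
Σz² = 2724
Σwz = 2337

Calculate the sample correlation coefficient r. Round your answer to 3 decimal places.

-0.749

r = (nΣwz − ΣwΣz) / √[(nΣw² − (Σw)²)(nΣz² − (Σz)²)]
Numerator: 7×2337 − 130×134 = -1061
Denominator: √[(18704 − 16900)(19068 − 17956)] = √[1804 × 1112] = 1416.3502
r = -1061 / 1416.3502 ≈ -0.749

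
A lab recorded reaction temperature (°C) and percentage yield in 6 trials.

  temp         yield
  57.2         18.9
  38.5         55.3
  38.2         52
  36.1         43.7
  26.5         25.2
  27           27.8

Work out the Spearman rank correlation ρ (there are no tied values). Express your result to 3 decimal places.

Rank temp: 6, 5, 4, 3, 1, 2
Rank yield: 1, 6, 5, 4, 2, 3
d = rank(temp) − rank(yield): 5, -1, -1, -1, -1, -1; Σd² = 30
ρ = 1 − 6Σd² / [n(n²−1)] = 1 − 6×30 / (6×35) = 1 − 180/210 ≈ 0.143

0.143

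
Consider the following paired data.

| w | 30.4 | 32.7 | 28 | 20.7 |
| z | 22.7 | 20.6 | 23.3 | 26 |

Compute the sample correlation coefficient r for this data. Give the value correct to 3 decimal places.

n = 4, Σw = 111.8, Σz = 92.6, Σw² = 3205.94, Σz² = 2158.54, Σwz = 2554.3
nΣwz − ΣwΣz = 10217.2 − 10352.68 = -135.48
nΣw² − (Σw)² = 12823.76 − 12499.24 = 324.52; nΣz² − (Σz)² = 8634.16 − 8574.76 = 59.4
r = -135.48 / √(324.52 × 59.4) = -135.48 / 138.8398 ≈ -0.976

-0.976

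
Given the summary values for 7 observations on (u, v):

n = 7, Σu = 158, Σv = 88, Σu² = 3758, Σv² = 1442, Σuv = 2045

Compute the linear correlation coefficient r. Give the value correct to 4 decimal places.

r = (nΣuv − ΣuΣv) / √[(nΣu² − (Σu)²)(nΣv² − (Σv)²)]
Numerator: 7×2045 − 158×88 = 411
Denominator: √[(26306 − 24964)(10094 − 7744)] = √[1342 × 2350] = 1775.8660
r = 411 / 1775.8660 ≈ 0.2314

0.2314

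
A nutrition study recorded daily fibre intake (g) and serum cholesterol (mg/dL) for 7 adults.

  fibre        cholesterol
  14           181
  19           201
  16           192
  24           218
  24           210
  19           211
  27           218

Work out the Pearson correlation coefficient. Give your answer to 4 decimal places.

0.9117

n = 7, Σx = 143, Σy = 1431, Σx² = 3055, Σy² = 293695, Σxy = 29592
nΣxy − ΣxΣy = 207144 − 204633 = 2511
nΣx² − (Σx)² = 21385 − 20449 = 936; nΣy² − (Σy)² = 2055865 − 2047761 = 8104
r = 2511 / √(936 × 8104) = 2511 / 2754.1503 ≈ 0.9117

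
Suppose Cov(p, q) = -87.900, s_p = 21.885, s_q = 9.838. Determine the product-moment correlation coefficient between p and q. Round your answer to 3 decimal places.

-0.408

r = Cov(p,q) / (s_p · s_q) = -87.900 / (21.885 × 9.838)
  = -87.900 / 215.3046 ≈ -0.408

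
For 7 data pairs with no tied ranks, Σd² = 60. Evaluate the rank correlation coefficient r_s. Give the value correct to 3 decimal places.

-0.071

ρ = 1 − 6Σd² / [n(n²−1)] = 1 − 6×60 / (7×48)
  = 1 − 360/336 = 1 − 1.0714 ≈ -0.071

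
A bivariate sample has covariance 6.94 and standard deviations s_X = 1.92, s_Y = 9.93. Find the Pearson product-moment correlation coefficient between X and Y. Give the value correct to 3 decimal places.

0.364

r = Cov(X,Y) / (s_X · s_Y) = 6.94 / (1.92 × 9.93)
  = 6.94 / 19.0656 ≈ 0.364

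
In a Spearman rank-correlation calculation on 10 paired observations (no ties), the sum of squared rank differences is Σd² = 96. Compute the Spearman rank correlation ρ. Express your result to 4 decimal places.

0.4182

ρ = 1 − 6Σd² / [n(n²−1)] = 1 − 6×96 / (10×99)
  = 1 − 576/990 = 1 − 0.58182 ≈ 0.4182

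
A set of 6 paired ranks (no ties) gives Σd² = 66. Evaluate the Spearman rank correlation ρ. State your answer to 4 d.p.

ρ = 1 − 6Σd² / [n(n²−1)] = 1 − 6×66 / (6×35)
  = 1 − 396/210 = 1 − 1.88571 ≈ -0.8857

-0.8857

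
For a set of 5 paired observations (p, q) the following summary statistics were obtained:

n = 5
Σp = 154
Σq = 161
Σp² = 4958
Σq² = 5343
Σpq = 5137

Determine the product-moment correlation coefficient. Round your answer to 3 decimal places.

r = (nΣpq − ΣpΣq) / √[(nΣp² − (Σp)²)(nΣq² − (Σq)²)]
Numerator: 5×5137 − 154×161 = 891
Denominator: √[(24790 − 23716)(26715 − 25921)] = √[1074 × 794] = 923.4479
r = 891 / 923.4479 ≈ 0.965

0.965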